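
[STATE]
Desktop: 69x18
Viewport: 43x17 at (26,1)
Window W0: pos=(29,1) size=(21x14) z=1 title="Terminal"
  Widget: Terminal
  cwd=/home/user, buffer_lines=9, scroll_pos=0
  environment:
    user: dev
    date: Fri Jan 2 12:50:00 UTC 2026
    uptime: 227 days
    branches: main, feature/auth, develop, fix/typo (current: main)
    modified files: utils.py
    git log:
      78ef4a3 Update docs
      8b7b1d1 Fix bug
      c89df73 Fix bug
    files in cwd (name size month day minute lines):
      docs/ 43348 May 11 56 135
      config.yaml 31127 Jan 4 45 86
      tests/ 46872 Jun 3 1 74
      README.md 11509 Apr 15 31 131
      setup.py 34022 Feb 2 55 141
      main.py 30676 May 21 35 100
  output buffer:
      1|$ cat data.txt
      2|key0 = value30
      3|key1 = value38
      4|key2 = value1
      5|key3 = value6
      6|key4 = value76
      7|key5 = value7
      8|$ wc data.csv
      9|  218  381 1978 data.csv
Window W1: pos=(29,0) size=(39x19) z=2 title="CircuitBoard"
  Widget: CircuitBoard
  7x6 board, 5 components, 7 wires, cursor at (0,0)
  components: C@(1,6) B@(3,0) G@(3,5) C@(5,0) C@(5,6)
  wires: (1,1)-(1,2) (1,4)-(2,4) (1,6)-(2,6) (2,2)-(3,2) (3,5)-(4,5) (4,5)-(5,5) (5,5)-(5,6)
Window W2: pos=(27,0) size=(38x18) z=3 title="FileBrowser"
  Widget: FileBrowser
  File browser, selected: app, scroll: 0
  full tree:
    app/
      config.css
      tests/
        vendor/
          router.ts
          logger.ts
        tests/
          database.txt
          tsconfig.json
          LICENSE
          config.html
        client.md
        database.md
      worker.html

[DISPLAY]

 ┃ FileBrowser                        ┃  ┃ 
 ┠────────────────────────────────────┨──┨ 
 ┃> [-] app/                          ┃  ┃ 
 ┃    config.css                      ┃  ┃ 
 ┃    [+] tests/                      ┃  ┃ 
 ┃    worker.html                     ┃  ┃ 
 ┃                                    ┃  ┃ 
 ┃                                    ┃  ┃ 
 ┃                                    ┃  ┃ 
 ┃                                    ┃  ┃ 
 ┃                                    ┃  ┃ 
 ┃                                    ┃  ┃ 
 ┃                                    ┃  ┃ 
 ┃                                    ┃  ┃ 
 ┃                                    ┃  ┃ 
 ┃                                    ┃  ┃ 
 ┗━━━━━━━━━━━━━━━━━━━━━━━━━━━━━━━━━━━━┛  ┃ 


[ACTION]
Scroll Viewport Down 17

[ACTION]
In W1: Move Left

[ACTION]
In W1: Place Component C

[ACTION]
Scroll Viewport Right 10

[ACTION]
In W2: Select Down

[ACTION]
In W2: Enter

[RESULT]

 ┃ FileBrowser                        ┃  ┃ 
 ┠────────────────────────────────────┨──┨ 
 ┃  [-] app/                          ┃  ┃ 
 ┃  > config.css                      ┃  ┃ 
 ┃    [+] tests/                      ┃  ┃ 
 ┃    worker.html                     ┃  ┃ 
 ┃                                    ┃  ┃ 
 ┃                                    ┃  ┃ 
 ┃                                    ┃  ┃ 
 ┃                                    ┃  ┃ 
 ┃                                    ┃  ┃ 
 ┃                                    ┃  ┃ 
 ┃                                    ┃  ┃ 
 ┃                                    ┃  ┃ 
 ┃                                    ┃  ┃ 
 ┃                                    ┃  ┃ 
 ┗━━━━━━━━━━━━━━━━━━━━━━━━━━━━━━━━━━━━┛  ┃ 


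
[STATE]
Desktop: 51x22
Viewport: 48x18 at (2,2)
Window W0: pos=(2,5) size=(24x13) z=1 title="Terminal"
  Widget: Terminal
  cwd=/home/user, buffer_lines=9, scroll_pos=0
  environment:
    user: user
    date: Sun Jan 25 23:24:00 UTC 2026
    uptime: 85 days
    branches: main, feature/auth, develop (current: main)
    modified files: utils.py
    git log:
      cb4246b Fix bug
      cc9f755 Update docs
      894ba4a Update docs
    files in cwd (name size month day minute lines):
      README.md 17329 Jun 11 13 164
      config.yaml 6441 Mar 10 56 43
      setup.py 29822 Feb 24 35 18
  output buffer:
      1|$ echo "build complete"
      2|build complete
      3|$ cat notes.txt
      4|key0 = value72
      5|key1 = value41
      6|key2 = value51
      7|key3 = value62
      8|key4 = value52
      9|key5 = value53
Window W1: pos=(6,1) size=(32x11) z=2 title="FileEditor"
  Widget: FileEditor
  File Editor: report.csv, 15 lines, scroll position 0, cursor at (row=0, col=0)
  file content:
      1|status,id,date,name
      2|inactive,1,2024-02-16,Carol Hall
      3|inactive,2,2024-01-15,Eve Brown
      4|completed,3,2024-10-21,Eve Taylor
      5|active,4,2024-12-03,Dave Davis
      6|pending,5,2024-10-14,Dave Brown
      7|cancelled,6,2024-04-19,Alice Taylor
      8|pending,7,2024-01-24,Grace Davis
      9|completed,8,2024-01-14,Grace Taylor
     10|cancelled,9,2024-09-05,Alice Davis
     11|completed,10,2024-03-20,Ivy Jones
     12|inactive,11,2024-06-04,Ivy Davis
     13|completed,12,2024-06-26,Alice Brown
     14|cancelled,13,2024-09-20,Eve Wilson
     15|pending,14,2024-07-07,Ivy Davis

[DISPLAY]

    ┃ FileEditor                   ┃            
    ┠──────────────────────────────┨            
    ┃█tatus,id,date,name          ▲┃            
┏━━━┃inactive,1,2024-02-16,Carol H█┃            
┃ Te┃inactive,2,2024-01-15,Eve Bro░┃            
┠───┃completed,3,2024-10-21,Eve Ta░┃            
┃$ e┃active,4,2024-12-03,Dave Davi░┃            
┃bui┃pending,5,2024-10-14,Dave Bro░┃            
┃$ c┃cancelled,6,2024-04-19,Alice ▼┃            
┃key┗━━━━━━━━━━━━━━━━━━━━━━━━━━━━━━┛            
┃key1 = value41        ┃                        
┃key2 = value51        ┃                        
┃key3 = value62        ┃                        
┃key4 = value52        ┃                        
┃key5 = value53        ┃                        
┗━━━━━━━━━━━━━━━━━━━━━━┛                        
                                                
                                                


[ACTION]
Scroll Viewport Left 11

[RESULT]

      ┃ FileEditor                   ┃          
      ┠──────────────────────────────┨          
      ┃█tatus,id,date,name          ▲┃          
  ┏━━━┃inactive,1,2024-02-16,Carol H█┃          
  ┃ Te┃inactive,2,2024-01-15,Eve Bro░┃          
  ┠───┃completed,3,2024-10-21,Eve Ta░┃          
  ┃$ e┃active,4,2024-12-03,Dave Davi░┃          
  ┃bui┃pending,5,2024-10-14,Dave Bro░┃          
  ┃$ c┃cancelled,6,2024-04-19,Alice ▼┃          
  ┃key┗━━━━━━━━━━━━━━━━━━━━━━━━━━━━━━┛          
  ┃key1 = value41        ┃                      
  ┃key2 = value51        ┃                      
  ┃key3 = value62        ┃                      
  ┃key4 = value52        ┃                      
  ┃key5 = value53        ┃                      
  ┗━━━━━━━━━━━━━━━━━━━━━━┛                      
                                                
                                                


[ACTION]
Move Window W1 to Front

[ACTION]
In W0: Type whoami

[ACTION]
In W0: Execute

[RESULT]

      ┃ FileEditor                   ┃          
      ┠──────────────────────────────┨          
      ┃█tatus,id,date,name          ▲┃          
  ┏━━━┃inactive,1,2024-02-16,Carol H█┃          
  ┃ Te┃inactive,2,2024-01-15,Eve Bro░┃          
  ┠───┃completed,3,2024-10-21,Eve Ta░┃          
  ┃key┃active,4,2024-12-03,Dave Davi░┃          
  ┃key┃pending,5,2024-10-14,Dave Bro░┃          
  ┃key┃cancelled,6,2024-04-19,Alice ▼┃          
  ┃key┗━━━━━━━━━━━━━━━━━━━━━━━━━━━━━━┛          
  ┃key4 = value52        ┃                      
  ┃key5 = value53        ┃                      
  ┃$ whoami              ┃                      
  ┃user                  ┃                      
  ┃$ █                   ┃                      
  ┗━━━━━━━━━━━━━━━━━━━━━━┛                      
                                                
                                                


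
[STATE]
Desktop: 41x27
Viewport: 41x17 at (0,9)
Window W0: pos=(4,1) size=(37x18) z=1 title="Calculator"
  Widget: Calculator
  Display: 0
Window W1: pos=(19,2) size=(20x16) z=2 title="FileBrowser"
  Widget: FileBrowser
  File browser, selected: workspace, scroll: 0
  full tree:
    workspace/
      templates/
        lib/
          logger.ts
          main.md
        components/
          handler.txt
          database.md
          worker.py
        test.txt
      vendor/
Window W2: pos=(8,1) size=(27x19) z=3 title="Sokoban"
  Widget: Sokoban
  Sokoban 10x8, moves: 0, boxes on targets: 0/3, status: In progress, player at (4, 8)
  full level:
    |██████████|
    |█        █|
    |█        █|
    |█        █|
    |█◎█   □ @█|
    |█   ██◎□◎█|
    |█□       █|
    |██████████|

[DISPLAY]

    ┃├──┃█   ██◎□◎█               ┃   ┃ ┃
    ┃│ 1┃█□       █               ┃   ┃ ┃
    ┃├──┃██████████               ┃   ┃ ┃
    ┃│ 0┃Moves: 0  0/3            ┃   ┃ ┃
    ┃├──┃                         ┃   ┃ ┃
    ┃│ C┃                         ┃   ┃ ┃
    ┃└──┃                         ┃   ┃ ┃
    ┃   ┃                         ┃   ┃ ┃
    ┃   ┃                         ┃━━━┛ ┃
    ┗━━━┃                         ┃━━━━━┛
        ┗━━━━━━━━━━━━━━━━━━━━━━━━━┛      
                                         
                                         
                                         
                                         
                                         
                                         


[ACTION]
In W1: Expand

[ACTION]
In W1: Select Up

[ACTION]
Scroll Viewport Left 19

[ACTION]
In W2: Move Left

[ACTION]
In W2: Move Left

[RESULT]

    ┃├──┃█   ██◎□◎█               ┃   ┃ ┃
    ┃│ 1┃█□       █               ┃   ┃ ┃
    ┃├──┃██████████               ┃   ┃ ┃
    ┃│ 0┃Moves: 2  0/3            ┃   ┃ ┃
    ┃├──┃                         ┃   ┃ ┃
    ┃│ C┃                         ┃   ┃ ┃
    ┃└──┃                         ┃   ┃ ┃
    ┃   ┃                         ┃   ┃ ┃
    ┃   ┃                         ┃━━━┛ ┃
    ┗━━━┃                         ┃━━━━━┛
        ┗━━━━━━━━━━━━━━━━━━━━━━━━━┛      
                                         
                                         
                                         
                                         
                                         
                                         


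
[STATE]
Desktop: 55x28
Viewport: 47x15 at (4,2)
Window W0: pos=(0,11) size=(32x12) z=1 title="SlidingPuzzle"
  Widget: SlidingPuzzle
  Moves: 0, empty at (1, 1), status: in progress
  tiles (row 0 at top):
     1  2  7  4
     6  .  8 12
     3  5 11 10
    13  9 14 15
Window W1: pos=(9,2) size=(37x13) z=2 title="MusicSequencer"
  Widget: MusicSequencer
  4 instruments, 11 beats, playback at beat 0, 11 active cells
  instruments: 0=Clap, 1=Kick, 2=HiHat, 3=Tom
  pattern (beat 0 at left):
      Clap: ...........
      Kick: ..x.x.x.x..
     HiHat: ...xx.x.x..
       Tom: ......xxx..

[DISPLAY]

     ┏━━━━━━━━━━━━━━━━━━━━━━━━━━━━━━━━━━━┓     
     ┃ MusicSequencer                    ┃     
     ┠───────────────────────────────────┨     
     ┃      ▼1234567890                  ┃     
     ┃  Clap···········                  ┃     
     ┃  Kick··█·█·█·█··                  ┃     
     ┃ HiHat···██·█·█··                  ┃     
     ┃   Tom······███··                  ┃     
     ┃                                   ┃     
━━━━━┃                                   ┃     
iding┃                                   ┃     
─────┃                                   ┃     
──┬──┗━━━━━━━━━━━━━━━━━━━━━━━━━━━━━━━━━━━┛     
1 │  2 │  7 │  4 │         ┃                   
──┼────┼────┼────┤         ┃                   


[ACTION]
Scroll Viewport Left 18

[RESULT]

         ┏━━━━━━━━━━━━━━━━━━━━━━━━━━━━━━━━━━━┓ 
         ┃ MusicSequencer                    ┃ 
         ┠───────────────────────────────────┨ 
         ┃      ▼1234567890                  ┃ 
         ┃  Clap···········                  ┃ 
         ┃  Kick··█·█·█·█··                  ┃ 
         ┃ HiHat···██·█·█··                  ┃ 
         ┃   Tom······███··                  ┃ 
         ┃                                   ┃ 
┏━━━━━━━━┃                                   ┃ 
┃ Sliding┃                                   ┃ 
┠────────┃                                   ┃ 
┃┌────┬──┗━━━━━━━━━━━━━━━━━━━━━━━━━━━━━━━━━━━┛ 
┃│  1 │  2 │  7 │  4 │         ┃               
┃├────┼────┼────┼────┤         ┃               


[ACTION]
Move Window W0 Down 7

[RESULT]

         ┏━━━━━━━━━━━━━━━━━━━━━━━━━━━━━━━━━━━┓ 
         ┃ MusicSequencer                    ┃ 
         ┠───────────────────────────────────┨ 
         ┃      ▼1234567890                  ┃ 
         ┃  Clap···········                  ┃ 
         ┃  Kick··█·█·█·█··                  ┃ 
         ┃ HiHat···██·█·█··                  ┃ 
         ┃   Tom······███··                  ┃ 
         ┃                                   ┃ 
         ┃                                   ┃ 
         ┃                                   ┃ 
         ┃                                   ┃ 
         ┗━━━━━━━━━━━━━━━━━━━━━━━━━━━━━━━━━━━┛ 
                                               
┏━━━━━━━━━━━━━━━━━━━━━━━━━━━━━━┓               


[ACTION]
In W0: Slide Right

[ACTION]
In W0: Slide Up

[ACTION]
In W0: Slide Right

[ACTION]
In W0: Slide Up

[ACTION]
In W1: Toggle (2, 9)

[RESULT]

         ┏━━━━━━━━━━━━━━━━━━━━━━━━━━━━━━━━━━━┓ 
         ┃ MusicSequencer                    ┃ 
         ┠───────────────────────────────────┨ 
         ┃      ▼1234567890                  ┃ 
         ┃  Clap···········                  ┃ 
         ┃  Kick··█·█·█·█··                  ┃ 
         ┃ HiHat···██·█·██·                  ┃ 
         ┃   Tom······███··                  ┃ 
         ┃                                   ┃ 
         ┃                                   ┃ 
         ┃                                   ┃ 
         ┃                                   ┃ 
         ┗━━━━━━━━━━━━━━━━━━━━━━━━━━━━━━━━━━━┛ 
                                               
┏━━━━━━━━━━━━━━━━━━━━━━━━━━━━━━┓               


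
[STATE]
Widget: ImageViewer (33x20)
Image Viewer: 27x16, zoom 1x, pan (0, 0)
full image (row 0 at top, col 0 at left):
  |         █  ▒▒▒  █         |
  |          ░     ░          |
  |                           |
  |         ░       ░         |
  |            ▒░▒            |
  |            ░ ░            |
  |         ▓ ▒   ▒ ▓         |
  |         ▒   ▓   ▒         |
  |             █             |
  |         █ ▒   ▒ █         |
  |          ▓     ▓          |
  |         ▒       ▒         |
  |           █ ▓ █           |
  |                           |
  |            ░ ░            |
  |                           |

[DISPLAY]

         █  ▒▒▒  █               
          ░     ░                
                                 
         ░       ░               
            ▒░▒                  
            ░ ░                  
         ▓ ▒   ▒ ▓               
         ▒   ▓   ▒               
             █                   
         █ ▒   ▒ █               
          ▓     ▓                
         ▒       ▒               
           █ ▓ █                 
                                 
            ░ ░                  
                                 
                                 
                                 
                                 
                                 


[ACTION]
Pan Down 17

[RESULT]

                                 
                                 
                                 
                                 
                                 
                                 
                                 
                                 
                                 
                                 
                                 
                                 
                                 
                                 
                                 
                                 
                                 
                                 
                                 
                                 


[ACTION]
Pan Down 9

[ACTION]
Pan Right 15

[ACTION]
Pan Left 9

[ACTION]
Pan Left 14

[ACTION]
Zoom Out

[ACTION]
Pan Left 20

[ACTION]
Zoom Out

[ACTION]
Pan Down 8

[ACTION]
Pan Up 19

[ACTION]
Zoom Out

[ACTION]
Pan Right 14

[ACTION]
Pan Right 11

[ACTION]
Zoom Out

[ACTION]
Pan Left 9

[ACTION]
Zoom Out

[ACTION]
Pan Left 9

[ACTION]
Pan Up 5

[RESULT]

   ▓     ▓                       
  ▒       ▒                      
    █ ▓ █                        
                                 
     ░ ░                         
                                 
                                 
                                 
                                 
                                 
                                 
                                 
                                 
                                 
                                 
                                 
                                 
                                 
                                 
                                 


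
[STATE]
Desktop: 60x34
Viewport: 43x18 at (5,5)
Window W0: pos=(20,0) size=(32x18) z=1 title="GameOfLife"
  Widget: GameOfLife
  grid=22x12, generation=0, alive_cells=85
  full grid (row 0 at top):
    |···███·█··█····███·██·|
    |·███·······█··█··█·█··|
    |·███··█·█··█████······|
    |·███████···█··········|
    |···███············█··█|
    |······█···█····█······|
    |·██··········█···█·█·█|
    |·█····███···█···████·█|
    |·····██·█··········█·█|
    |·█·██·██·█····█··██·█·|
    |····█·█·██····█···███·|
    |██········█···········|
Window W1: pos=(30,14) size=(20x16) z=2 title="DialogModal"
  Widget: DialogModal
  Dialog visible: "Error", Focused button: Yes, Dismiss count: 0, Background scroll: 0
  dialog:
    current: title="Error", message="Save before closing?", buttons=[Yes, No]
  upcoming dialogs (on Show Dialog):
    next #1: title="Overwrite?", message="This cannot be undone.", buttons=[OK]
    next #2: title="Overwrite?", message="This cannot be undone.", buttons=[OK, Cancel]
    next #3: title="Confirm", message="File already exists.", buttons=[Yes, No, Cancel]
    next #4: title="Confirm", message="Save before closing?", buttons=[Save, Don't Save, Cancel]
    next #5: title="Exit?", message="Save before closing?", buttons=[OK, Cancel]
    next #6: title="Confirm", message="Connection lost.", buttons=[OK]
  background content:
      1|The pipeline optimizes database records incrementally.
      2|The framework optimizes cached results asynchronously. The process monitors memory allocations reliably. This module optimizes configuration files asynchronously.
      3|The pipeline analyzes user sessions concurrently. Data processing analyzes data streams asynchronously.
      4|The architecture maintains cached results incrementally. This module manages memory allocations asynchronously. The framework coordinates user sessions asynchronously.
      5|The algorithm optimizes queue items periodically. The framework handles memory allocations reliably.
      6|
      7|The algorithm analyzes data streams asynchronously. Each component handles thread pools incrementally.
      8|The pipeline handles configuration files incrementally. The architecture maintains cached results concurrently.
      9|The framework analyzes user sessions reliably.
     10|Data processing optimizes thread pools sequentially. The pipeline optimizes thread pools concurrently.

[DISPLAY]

               ┃·███·······█··█··█·█··     
               ┃·███··█·█··█████······     
               ┃·███████···█··········     
               ┃···███············█··█     
               ┃······█···█····█······     
               ┃·██··········█···█·█·█     
               ┃·█····███···█···████·█     
               ┃·····██·█··········█·█     
               ┃·█·██·██·█····█··██·█·     
               ┃····█·█·█┏━━━━━━━━━━━━━━━━━
               ┃██·······┃ DialogModal     
               ┃         ┠─────────────────
               ┗━━━━━━━━━┃The pipeline opti
                         ┃The framework opt
                         ┃The pipeline anal
                         ┃Th┌────────────┐ 
                         ┃Th│   Error    │t
                         ┃  │Save before │ 


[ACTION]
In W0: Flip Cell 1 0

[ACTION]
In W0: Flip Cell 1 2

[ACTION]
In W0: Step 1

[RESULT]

               ┃██···███··██·····█·██·     
               ┃······█···██·███······     
               ┃·█·····█···█·██·······     
               ┃·······█··············     
               ┃··████············█·█·     
               ┃·██···█··········█·█··     
               ┃·██··██·█·······██·█·█     
               ┃··█·█····█······█····█     
               ┃···██····█·······█···█     
               ┃█████·█·█┏━━━━━━━━━━━━━━━━━
               ┃·········┃ DialogModal     
               ┃         ┠─────────────────
               ┗━━━━━━━━━┃The pipeline opti
                         ┃The framework opt
                         ┃The pipeline anal
                         ┃Th┌────────────┐ 
                         ┃Th│   Error    │t
                         ┃  │Save before │ 


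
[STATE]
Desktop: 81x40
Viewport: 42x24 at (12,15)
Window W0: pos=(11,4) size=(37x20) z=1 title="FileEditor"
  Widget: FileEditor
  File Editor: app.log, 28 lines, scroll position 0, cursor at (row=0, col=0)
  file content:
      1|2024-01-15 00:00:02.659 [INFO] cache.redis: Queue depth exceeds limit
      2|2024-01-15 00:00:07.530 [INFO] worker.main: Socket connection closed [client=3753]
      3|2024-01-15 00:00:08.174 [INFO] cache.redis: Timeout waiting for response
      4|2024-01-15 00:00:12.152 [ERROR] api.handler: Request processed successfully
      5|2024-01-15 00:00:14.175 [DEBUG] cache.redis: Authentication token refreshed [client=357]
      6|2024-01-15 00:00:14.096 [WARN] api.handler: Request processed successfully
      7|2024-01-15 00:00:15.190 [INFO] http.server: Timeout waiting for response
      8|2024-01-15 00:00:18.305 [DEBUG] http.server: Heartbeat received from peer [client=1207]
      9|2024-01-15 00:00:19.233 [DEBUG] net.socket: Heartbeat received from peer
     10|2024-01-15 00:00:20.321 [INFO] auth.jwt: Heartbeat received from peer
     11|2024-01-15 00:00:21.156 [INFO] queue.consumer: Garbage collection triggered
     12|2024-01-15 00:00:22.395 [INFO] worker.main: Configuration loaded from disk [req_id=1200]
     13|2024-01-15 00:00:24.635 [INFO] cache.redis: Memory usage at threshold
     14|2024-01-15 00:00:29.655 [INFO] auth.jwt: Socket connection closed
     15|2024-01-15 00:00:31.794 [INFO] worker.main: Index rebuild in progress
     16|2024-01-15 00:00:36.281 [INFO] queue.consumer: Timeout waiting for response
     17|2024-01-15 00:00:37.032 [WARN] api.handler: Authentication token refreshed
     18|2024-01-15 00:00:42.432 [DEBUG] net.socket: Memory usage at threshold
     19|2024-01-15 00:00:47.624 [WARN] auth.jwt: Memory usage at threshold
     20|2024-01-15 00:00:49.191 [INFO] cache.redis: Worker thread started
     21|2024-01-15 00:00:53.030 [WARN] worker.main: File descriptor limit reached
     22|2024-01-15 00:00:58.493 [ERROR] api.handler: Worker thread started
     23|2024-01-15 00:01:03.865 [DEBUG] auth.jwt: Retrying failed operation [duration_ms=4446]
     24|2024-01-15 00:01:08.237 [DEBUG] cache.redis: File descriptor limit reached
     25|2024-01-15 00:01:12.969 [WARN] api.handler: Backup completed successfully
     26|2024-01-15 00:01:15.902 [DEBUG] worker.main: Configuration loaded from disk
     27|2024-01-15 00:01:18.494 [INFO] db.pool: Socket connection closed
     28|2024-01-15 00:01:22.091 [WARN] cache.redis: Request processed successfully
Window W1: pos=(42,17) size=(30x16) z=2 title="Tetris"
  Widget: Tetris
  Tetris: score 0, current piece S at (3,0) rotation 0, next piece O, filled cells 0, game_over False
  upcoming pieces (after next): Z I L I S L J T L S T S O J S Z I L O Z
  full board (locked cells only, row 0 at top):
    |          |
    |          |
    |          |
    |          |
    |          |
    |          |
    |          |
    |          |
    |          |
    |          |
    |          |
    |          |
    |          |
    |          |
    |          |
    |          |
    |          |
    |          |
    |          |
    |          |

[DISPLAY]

2024-01-15 00:00:19.233 [DEBUG] ne░┃      
2024-01-15 00:00:20.321 [INFO] aut░┃      
2024-01-15 00:00:21.156 [INFO]┏━━━━━━━━━━━
2024-01-15 00:00:22.395 [INFO]┃ Tetris    
2024-01-15 00:00:24.635 [INFO]┠───────────
2024-01-15 00:00:29.655 [INFO]┃          │
2024-01-15 00:00:31.794 [INFO]┃          │
2024-01-15 00:00:36.281 [INFO]┃          │
━━━━━━━━━━━━━━━━━━━━━━━━━━━━━━┃          │
                              ┃          │
                              ┃          │
                              ┃          │
                              ┃          │
                              ┃          │
                              ┃          │
                              ┃          │
                              ┃          │
                              ┗━━━━━━━━━━━
                                          
                                          
                                          
                                          
                                          
                                          


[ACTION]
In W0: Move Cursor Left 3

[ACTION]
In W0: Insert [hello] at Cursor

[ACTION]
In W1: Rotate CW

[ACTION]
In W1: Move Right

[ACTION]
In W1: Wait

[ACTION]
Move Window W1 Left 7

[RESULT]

2024-01-15 00:00:19.233 [DEBUG] ne░┃      
2024-01-15 00:00:20.321 [INFO] aut░┃      
2024-01-15 00:00:21.156┏━━━━━━━━━━━━━━━━━━
2024-01-15 00:00:22.395┃ Tetris           
2024-01-15 00:00:24.635┠──────────────────
2024-01-15 00:00:29.655┃          │Next:  
2024-01-15 00:00:31.794┃          │▓▓     
2024-01-15 00:00:36.281┃          │▓▓     
━━━━━━━━━━━━━━━━━━━━━━━┃          │       
                       ┃          │       
                       ┃          │       
                       ┃          │Score: 
                       ┃          │0      
                       ┃          │       
                       ┃          │       
                       ┃          │       
                       ┃          │       
                       ┗━━━━━━━━━━━━━━━━━━
                                          
                                          
                                          
                                          
                                          
                                          


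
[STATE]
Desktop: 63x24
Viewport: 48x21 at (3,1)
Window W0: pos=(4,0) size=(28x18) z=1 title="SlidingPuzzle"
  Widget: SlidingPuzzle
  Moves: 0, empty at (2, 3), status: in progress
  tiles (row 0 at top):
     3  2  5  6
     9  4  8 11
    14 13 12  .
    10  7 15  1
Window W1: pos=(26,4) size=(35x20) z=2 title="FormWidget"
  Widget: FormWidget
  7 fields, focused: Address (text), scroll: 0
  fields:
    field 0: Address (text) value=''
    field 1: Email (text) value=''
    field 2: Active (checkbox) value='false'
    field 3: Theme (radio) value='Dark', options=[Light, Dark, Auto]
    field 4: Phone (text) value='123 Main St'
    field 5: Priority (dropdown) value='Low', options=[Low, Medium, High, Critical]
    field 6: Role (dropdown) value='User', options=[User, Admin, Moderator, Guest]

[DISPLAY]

 ┃ SlidingPuzzle            ┃                   
 ┠──────────────────────────┨                   
 ┃┌────┬────┬────┬────┐     ┃                   
 ┃│  3 │  2 │  5 │  6 │┏━━━━━━━━━━━━━━━━━━━━━━━━
 ┃├────┼────┼────┼────┤┃ FormWidget             
 ┃│  9 │  4 │  8 │ 11 │┠────────────────────────
 ┃├────┼────┼────┼────┤┃> Address:    [         
 ┃│ 14 │ 13 │ 12 │    │┃  Email:      [         
 ┃├────┼────┼────┼────┤┃  Active:     [ ]       
 ┃│ 10 │  7 │ 15 │  1 │┃  Theme:      ( ) Light 
 ┃└────┴────┴────┴────┘┃  Phone:      [123 Main 
 ┃Moves: 0             ┃  Priority:   [Low      
 ┃                     ┃  Role:       [User     
 ┃                     ┃                        
 ┃                     ┃                        
 ┃                     ┃                        
 ┗━━━━━━━━━━━━━━━━━━━━━┃                        
                       ┃                        
                       ┃                        
                       ┃                        
                       ┃                        


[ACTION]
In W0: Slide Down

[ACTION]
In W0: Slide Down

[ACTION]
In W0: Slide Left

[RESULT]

 ┃ SlidingPuzzle            ┃                   
 ┠──────────────────────────┨                   
 ┃┌────┬────┬────┬────┐     ┃                   
 ┃│  3 │  2 │  5 │    │┏━━━━━━━━━━━━━━━━━━━━━━━━
 ┃├────┼────┼────┼────┤┃ FormWidget             
 ┃│  9 │  4 │  8 │  6 │┠────────────────────────
 ┃├────┼────┼────┼────┤┃> Address:    [         
 ┃│ 14 │ 13 │ 12 │ 11 │┃  Email:      [         
 ┃├────┼────┼────┼────┤┃  Active:     [ ]       
 ┃│ 10 │  7 │ 15 │  1 │┃  Theme:      ( ) Light 
 ┃└────┴────┴────┴────┘┃  Phone:      [123 Main 
 ┃Moves: 2             ┃  Priority:   [Low      
 ┃                     ┃  Role:       [User     
 ┃                     ┃                        
 ┃                     ┃                        
 ┃                     ┃                        
 ┗━━━━━━━━━━━━━━━━━━━━━┃                        
                       ┃                        
                       ┃                        
                       ┃                        
                       ┃                        


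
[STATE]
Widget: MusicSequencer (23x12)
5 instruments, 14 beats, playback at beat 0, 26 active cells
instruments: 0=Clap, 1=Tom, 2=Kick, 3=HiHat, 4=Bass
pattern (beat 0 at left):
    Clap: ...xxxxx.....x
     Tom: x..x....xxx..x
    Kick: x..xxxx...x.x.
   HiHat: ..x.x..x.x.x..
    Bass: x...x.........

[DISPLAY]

      ▼1234567890123   
  Clap···█████·····█   
   Tom█··█····███··█   
  Kick█··████···█·█·   
 HiHat··█·█··█·█·█··   
  Bass█···█·········   
                       
                       
                       
                       
                       
                       


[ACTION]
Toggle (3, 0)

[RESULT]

      ▼1234567890123   
  Clap···█████·····█   
   Tom█··█····███··█   
  Kick█··████···█·█·   
 HiHat█·█·█··█·█·█··   
  Bass█···█·········   
                       
                       
                       
                       
                       
                       


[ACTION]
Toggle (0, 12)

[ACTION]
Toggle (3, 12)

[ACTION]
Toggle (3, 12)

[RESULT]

      ▼1234567890123   
  Clap···█████····██   
   Tom█··█····███··█   
  Kick█··████···█·█·   
 HiHat█·█·█··█·█·█··   
  Bass█···█·········   
                       
                       
                       
                       
                       
                       


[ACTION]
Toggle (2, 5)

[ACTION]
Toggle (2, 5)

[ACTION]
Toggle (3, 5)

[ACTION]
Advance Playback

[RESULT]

      0▼234567890123   
  Clap···█████····██   
   Tom█··█····███··█   
  Kick█··████···█·█·   
 HiHat█·█·██·█·█·█··   
  Bass█···█·········   
                       
                       
                       
                       
                       
                       


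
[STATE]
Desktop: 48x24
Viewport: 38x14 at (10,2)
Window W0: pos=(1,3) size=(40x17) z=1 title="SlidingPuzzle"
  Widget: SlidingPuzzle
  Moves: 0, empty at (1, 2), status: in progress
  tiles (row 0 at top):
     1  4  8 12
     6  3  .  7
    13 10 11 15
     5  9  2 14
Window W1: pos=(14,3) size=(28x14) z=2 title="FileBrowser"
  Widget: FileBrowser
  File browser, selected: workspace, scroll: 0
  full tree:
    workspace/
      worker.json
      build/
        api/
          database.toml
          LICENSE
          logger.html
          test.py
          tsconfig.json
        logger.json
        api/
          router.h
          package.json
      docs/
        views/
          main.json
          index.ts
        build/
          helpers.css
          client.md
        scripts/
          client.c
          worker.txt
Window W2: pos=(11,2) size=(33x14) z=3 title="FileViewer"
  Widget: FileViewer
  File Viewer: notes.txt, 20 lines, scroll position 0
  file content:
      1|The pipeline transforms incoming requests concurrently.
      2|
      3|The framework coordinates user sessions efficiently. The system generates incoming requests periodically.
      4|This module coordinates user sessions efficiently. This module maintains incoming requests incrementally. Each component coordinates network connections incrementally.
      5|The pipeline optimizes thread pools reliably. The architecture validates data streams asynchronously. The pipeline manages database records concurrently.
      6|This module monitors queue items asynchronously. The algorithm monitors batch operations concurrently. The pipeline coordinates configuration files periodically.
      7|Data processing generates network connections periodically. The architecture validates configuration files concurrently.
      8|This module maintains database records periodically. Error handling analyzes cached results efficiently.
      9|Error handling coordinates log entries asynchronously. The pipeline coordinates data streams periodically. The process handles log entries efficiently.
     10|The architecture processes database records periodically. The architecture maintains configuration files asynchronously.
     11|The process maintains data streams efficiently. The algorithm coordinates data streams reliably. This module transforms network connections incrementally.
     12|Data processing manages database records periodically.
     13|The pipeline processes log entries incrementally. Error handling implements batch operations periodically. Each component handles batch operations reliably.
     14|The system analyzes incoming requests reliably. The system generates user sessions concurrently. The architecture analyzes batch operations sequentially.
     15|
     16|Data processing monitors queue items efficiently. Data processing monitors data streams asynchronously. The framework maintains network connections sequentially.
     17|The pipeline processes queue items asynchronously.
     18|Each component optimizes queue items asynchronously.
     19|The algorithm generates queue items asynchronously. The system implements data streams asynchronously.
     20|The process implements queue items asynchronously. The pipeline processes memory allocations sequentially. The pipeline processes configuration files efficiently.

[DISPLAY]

 ┏━━━━━━━━━━━━━━━━━━━━━━━━━━━━━━━┓    
━┃ FileViewer                    ┃    
P┠───────────────────────────────┨    
─┃The pipeline transforms incomi▲┃    
─┃                              █┃    
4┃The framework coordinates user░┃    
─┃This module coordinates user s░┃    
3┃The pipeline optimizes thread ░┃    
─┃This module monitors queue ite░┃    
0┃Data processing generates netw░┃    
─┃This module maintains database░┃    
9┃Error handling coordinates log░┃    
─┃The architecture processes dat▼┃    
 ┗━━━━━━━━━━━━━━━━━━━━━━━━━━━━━━━┛    


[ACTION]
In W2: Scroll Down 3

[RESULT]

 ┏━━━━━━━━━━━━━━━━━━━━━━━━━━━━━━━┓    
━┃ FileViewer                    ┃    
P┠───────────────────────────────┨    
─┃This module coordinates user s▲┃    
─┃The pipeline optimizes thread ░┃    
4┃This module monitors queue ite░┃    
─┃Data processing generates netw█┃    
3┃This module maintains database░┃    
─┃Error handling coordinates log░┃    
0┃The architecture processes dat░┃    
─┃The process maintains data str░┃    
9┃Data processing manages databa░┃    
─┃The pipeline processes log ent▼┃    
 ┗━━━━━━━━━━━━━━━━━━━━━━━━━━━━━━━┛    


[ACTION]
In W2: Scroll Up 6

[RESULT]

 ┏━━━━━━━━━━━━━━━━━━━━━━━━━━━━━━━┓    
━┃ FileViewer                    ┃    
P┠───────────────────────────────┨    
─┃The pipeline transforms incomi▲┃    
─┃                              █┃    
4┃The framework coordinates user░┃    
─┃This module coordinates user s░┃    
3┃The pipeline optimizes thread ░┃    
─┃This module monitors queue ite░┃    
0┃Data processing generates netw░┃    
─┃This module maintains database░┃    
9┃Error handling coordinates log░┃    
─┃The architecture processes dat▼┃    
 ┗━━━━━━━━━━━━━━━━━━━━━━━━━━━━━━━┛    


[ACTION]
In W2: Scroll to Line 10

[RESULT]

 ┏━━━━━━━━━━━━━━━━━━━━━━━━━━━━━━━┓    
━┃ FileViewer                    ┃    
P┠───────────────────────────────┨    
─┃The architecture processes dat▲┃    
─┃The process maintains data str░┃    
4┃Data processing manages databa░┃    
─┃The pipeline processes log ent░┃    
3┃The system analyzes incoming r░┃    
─┃                              ░┃    
0┃Data processing monitors queue░┃    
─┃The pipeline processes queue i░┃    
9┃Each component optimizes queue█┃    
─┃The algorithm generates queue ▼┃    
 ┗━━━━━━━━━━━━━━━━━━━━━━━━━━━━━━━┛    


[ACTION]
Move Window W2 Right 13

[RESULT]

     ┏━━━━━━━━━━━━━━━━━━━━━━━━━━━━━━━┓
━━━━┏┃ FileViewer                    ┃
Puzz┃┠───────────────────────────────┨
────┠┃The architecture processes dat▲┃
──┬─┃┃The process maintains data str░┃
4 │ ┃┃Data processing manages databa░┃
──┼─┃┃The pipeline processes log ent░┃
3 │ ┃┃The system analyzes incoming r░┃
──┼─┃┃                              ░┃
0 │ ┃┃Data processing monitors queue░┃
──┼─┃┃The pipeline processes queue i░┃
9 │ ┃┃Each component optimizes queue█┃
──┴─┃┃The algorithm generates queue ▼┃
    ┃┗━━━━━━━━━━━━━━━━━━━━━━━━━━━━━━━┛
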